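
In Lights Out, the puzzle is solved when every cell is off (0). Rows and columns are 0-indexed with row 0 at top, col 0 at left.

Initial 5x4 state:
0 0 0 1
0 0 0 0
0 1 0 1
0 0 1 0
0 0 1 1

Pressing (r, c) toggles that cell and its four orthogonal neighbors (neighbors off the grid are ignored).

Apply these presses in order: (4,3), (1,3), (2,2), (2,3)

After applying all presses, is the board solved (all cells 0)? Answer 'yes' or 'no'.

Answer: yes

Derivation:
After press 1 at (4,3):
0 0 0 1
0 0 0 0
0 1 0 1
0 0 1 1
0 0 0 0

After press 2 at (1,3):
0 0 0 0
0 0 1 1
0 1 0 0
0 0 1 1
0 0 0 0

After press 3 at (2,2):
0 0 0 0
0 0 0 1
0 0 1 1
0 0 0 1
0 0 0 0

After press 4 at (2,3):
0 0 0 0
0 0 0 0
0 0 0 0
0 0 0 0
0 0 0 0

Lights still on: 0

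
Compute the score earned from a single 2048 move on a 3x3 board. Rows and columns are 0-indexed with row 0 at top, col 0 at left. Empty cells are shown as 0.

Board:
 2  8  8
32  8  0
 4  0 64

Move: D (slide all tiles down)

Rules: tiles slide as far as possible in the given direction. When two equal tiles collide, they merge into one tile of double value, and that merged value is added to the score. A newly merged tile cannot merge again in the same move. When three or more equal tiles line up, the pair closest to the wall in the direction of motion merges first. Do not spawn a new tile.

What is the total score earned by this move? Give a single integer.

Answer: 16

Derivation:
Slide down:
col 0: [2, 32, 4] -> [2, 32, 4]  score +0 (running 0)
col 1: [8, 8, 0] -> [0, 0, 16]  score +16 (running 16)
col 2: [8, 0, 64] -> [0, 8, 64]  score +0 (running 16)
Board after move:
 2  0  0
32  0  8
 4 16 64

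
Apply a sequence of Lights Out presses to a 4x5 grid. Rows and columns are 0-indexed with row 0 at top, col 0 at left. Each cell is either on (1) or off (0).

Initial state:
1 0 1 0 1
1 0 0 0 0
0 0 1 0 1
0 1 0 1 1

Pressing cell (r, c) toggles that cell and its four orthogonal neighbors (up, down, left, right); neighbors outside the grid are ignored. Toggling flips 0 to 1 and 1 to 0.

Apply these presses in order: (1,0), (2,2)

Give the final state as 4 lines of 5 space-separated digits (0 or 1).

Answer: 0 0 1 0 1
0 1 1 0 0
1 1 0 1 1
0 1 1 1 1

Derivation:
After press 1 at (1,0):
0 0 1 0 1
0 1 0 0 0
1 0 1 0 1
0 1 0 1 1

After press 2 at (2,2):
0 0 1 0 1
0 1 1 0 0
1 1 0 1 1
0 1 1 1 1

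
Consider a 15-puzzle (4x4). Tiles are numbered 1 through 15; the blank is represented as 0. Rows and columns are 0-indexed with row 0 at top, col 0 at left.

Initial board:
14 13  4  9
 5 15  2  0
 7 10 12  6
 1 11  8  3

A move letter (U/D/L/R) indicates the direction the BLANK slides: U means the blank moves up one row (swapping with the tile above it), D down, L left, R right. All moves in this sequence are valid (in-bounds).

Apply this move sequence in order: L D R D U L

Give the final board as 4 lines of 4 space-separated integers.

Answer: 14 13  4  9
 5 15 12  2
 7 10  0  6
 1 11  8  3

Derivation:
After move 1 (L):
14 13  4  9
 5 15  0  2
 7 10 12  6
 1 11  8  3

After move 2 (D):
14 13  4  9
 5 15 12  2
 7 10  0  6
 1 11  8  3

After move 3 (R):
14 13  4  9
 5 15 12  2
 7 10  6  0
 1 11  8  3

After move 4 (D):
14 13  4  9
 5 15 12  2
 7 10  6  3
 1 11  8  0

After move 5 (U):
14 13  4  9
 5 15 12  2
 7 10  6  0
 1 11  8  3

After move 6 (L):
14 13  4  9
 5 15 12  2
 7 10  0  6
 1 11  8  3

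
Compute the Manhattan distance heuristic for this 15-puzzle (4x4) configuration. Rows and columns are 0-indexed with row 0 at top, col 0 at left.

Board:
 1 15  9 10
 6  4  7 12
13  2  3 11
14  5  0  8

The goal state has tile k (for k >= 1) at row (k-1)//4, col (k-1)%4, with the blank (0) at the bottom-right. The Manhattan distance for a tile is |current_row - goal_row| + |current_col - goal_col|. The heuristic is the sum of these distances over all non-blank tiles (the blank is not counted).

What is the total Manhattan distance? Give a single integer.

Answer: 29

Derivation:
Tile 1: at (0,0), goal (0,0), distance |0-0|+|0-0| = 0
Tile 15: at (0,1), goal (3,2), distance |0-3|+|1-2| = 4
Tile 9: at (0,2), goal (2,0), distance |0-2|+|2-0| = 4
Tile 10: at (0,3), goal (2,1), distance |0-2|+|3-1| = 4
Tile 6: at (1,0), goal (1,1), distance |1-1|+|0-1| = 1
Tile 4: at (1,1), goal (0,3), distance |1-0|+|1-3| = 3
Tile 7: at (1,2), goal (1,2), distance |1-1|+|2-2| = 0
Tile 12: at (1,3), goal (2,3), distance |1-2|+|3-3| = 1
Tile 13: at (2,0), goal (3,0), distance |2-3|+|0-0| = 1
Tile 2: at (2,1), goal (0,1), distance |2-0|+|1-1| = 2
Tile 3: at (2,2), goal (0,2), distance |2-0|+|2-2| = 2
Tile 11: at (2,3), goal (2,2), distance |2-2|+|3-2| = 1
Tile 14: at (3,0), goal (3,1), distance |3-3|+|0-1| = 1
Tile 5: at (3,1), goal (1,0), distance |3-1|+|1-0| = 3
Tile 8: at (3,3), goal (1,3), distance |3-1|+|3-3| = 2
Sum: 0 + 4 + 4 + 4 + 1 + 3 + 0 + 1 + 1 + 2 + 2 + 1 + 1 + 3 + 2 = 29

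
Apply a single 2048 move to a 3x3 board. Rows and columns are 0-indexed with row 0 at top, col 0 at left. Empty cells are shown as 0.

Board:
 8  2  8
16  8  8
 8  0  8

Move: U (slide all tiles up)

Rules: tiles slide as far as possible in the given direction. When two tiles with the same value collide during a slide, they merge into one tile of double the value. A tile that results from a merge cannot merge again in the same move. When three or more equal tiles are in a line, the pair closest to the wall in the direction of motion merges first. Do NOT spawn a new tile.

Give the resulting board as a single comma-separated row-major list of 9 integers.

Slide up:
col 0: [8, 16, 8] -> [8, 16, 8]
col 1: [2, 8, 0] -> [2, 8, 0]
col 2: [8, 8, 8] -> [16, 8, 0]

Answer: 8, 2, 16, 16, 8, 8, 8, 0, 0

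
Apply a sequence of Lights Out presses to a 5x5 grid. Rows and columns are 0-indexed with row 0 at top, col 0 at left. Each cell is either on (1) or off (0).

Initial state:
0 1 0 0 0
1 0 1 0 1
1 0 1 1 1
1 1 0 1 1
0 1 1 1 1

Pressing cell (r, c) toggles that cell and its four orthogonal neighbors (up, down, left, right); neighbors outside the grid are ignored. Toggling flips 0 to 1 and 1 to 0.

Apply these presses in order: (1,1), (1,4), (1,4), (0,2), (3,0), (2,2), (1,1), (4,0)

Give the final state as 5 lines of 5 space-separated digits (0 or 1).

After press 1 at (1,1):
0 0 0 0 0
0 1 0 0 1
1 1 1 1 1
1 1 0 1 1
0 1 1 1 1

After press 2 at (1,4):
0 0 0 0 1
0 1 0 1 0
1 1 1 1 0
1 1 0 1 1
0 1 1 1 1

After press 3 at (1,4):
0 0 0 0 0
0 1 0 0 1
1 1 1 1 1
1 1 0 1 1
0 1 1 1 1

After press 4 at (0,2):
0 1 1 1 0
0 1 1 0 1
1 1 1 1 1
1 1 0 1 1
0 1 1 1 1

After press 5 at (3,0):
0 1 1 1 0
0 1 1 0 1
0 1 1 1 1
0 0 0 1 1
1 1 1 1 1

After press 6 at (2,2):
0 1 1 1 0
0 1 0 0 1
0 0 0 0 1
0 0 1 1 1
1 1 1 1 1

After press 7 at (1,1):
0 0 1 1 0
1 0 1 0 1
0 1 0 0 1
0 0 1 1 1
1 1 1 1 1

After press 8 at (4,0):
0 0 1 1 0
1 0 1 0 1
0 1 0 0 1
1 0 1 1 1
0 0 1 1 1

Answer: 0 0 1 1 0
1 0 1 0 1
0 1 0 0 1
1 0 1 1 1
0 0 1 1 1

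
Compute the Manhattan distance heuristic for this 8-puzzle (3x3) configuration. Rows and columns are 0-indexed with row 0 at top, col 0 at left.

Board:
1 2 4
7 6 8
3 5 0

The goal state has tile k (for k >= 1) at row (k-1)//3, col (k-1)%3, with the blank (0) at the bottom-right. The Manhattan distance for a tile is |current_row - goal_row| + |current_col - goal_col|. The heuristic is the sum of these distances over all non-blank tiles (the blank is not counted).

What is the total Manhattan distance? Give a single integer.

Tile 1: (0,0)->(0,0) = 0
Tile 2: (0,1)->(0,1) = 0
Tile 4: (0,2)->(1,0) = 3
Tile 7: (1,0)->(2,0) = 1
Tile 6: (1,1)->(1,2) = 1
Tile 8: (1,2)->(2,1) = 2
Tile 3: (2,0)->(0,2) = 4
Tile 5: (2,1)->(1,1) = 1
Sum: 0 + 0 + 3 + 1 + 1 + 2 + 4 + 1 = 12

Answer: 12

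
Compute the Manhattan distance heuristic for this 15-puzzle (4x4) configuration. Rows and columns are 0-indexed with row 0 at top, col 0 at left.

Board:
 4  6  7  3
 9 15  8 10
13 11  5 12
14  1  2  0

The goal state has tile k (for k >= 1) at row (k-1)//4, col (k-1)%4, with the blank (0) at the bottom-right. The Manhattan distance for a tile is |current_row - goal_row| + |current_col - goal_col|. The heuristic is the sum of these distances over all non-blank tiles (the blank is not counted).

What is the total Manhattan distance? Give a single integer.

Answer: 28

Derivation:
Tile 4: at (0,0), goal (0,3), distance |0-0|+|0-3| = 3
Tile 6: at (0,1), goal (1,1), distance |0-1|+|1-1| = 1
Tile 7: at (0,2), goal (1,2), distance |0-1|+|2-2| = 1
Tile 3: at (0,3), goal (0,2), distance |0-0|+|3-2| = 1
Tile 9: at (1,0), goal (2,0), distance |1-2|+|0-0| = 1
Tile 15: at (1,1), goal (3,2), distance |1-3|+|1-2| = 3
Tile 8: at (1,2), goal (1,3), distance |1-1|+|2-3| = 1
Tile 10: at (1,3), goal (2,1), distance |1-2|+|3-1| = 3
Tile 13: at (2,0), goal (3,0), distance |2-3|+|0-0| = 1
Tile 11: at (2,1), goal (2,2), distance |2-2|+|1-2| = 1
Tile 5: at (2,2), goal (1,0), distance |2-1|+|2-0| = 3
Tile 12: at (2,3), goal (2,3), distance |2-2|+|3-3| = 0
Tile 14: at (3,0), goal (3,1), distance |3-3|+|0-1| = 1
Tile 1: at (3,1), goal (0,0), distance |3-0|+|1-0| = 4
Tile 2: at (3,2), goal (0,1), distance |3-0|+|2-1| = 4
Sum: 3 + 1 + 1 + 1 + 1 + 3 + 1 + 3 + 1 + 1 + 3 + 0 + 1 + 4 + 4 = 28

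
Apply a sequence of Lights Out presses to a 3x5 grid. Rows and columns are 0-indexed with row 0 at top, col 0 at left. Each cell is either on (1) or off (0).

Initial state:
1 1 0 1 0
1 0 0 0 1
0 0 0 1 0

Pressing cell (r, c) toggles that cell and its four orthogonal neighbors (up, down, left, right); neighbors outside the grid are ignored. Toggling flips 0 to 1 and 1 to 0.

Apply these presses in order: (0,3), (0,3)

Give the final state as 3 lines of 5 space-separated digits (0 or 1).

After press 1 at (0,3):
1 1 1 0 1
1 0 0 1 1
0 0 0 1 0

After press 2 at (0,3):
1 1 0 1 0
1 0 0 0 1
0 0 0 1 0

Answer: 1 1 0 1 0
1 0 0 0 1
0 0 0 1 0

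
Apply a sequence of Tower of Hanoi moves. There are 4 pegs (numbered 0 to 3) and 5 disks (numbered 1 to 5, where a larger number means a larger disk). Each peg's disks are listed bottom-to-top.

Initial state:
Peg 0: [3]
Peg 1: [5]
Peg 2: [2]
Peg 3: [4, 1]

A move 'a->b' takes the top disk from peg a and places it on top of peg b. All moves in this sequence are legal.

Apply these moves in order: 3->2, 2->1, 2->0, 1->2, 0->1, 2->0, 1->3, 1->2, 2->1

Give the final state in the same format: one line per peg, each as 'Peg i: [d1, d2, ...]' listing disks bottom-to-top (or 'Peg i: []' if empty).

After move 1 (3->2):
Peg 0: [3]
Peg 1: [5]
Peg 2: [2, 1]
Peg 3: [4]

After move 2 (2->1):
Peg 0: [3]
Peg 1: [5, 1]
Peg 2: [2]
Peg 3: [4]

After move 3 (2->0):
Peg 0: [3, 2]
Peg 1: [5, 1]
Peg 2: []
Peg 3: [4]

After move 4 (1->2):
Peg 0: [3, 2]
Peg 1: [5]
Peg 2: [1]
Peg 3: [4]

After move 5 (0->1):
Peg 0: [3]
Peg 1: [5, 2]
Peg 2: [1]
Peg 3: [4]

After move 6 (2->0):
Peg 0: [3, 1]
Peg 1: [5, 2]
Peg 2: []
Peg 3: [4]

After move 7 (1->3):
Peg 0: [3, 1]
Peg 1: [5]
Peg 2: []
Peg 3: [4, 2]

After move 8 (1->2):
Peg 0: [3, 1]
Peg 1: []
Peg 2: [5]
Peg 3: [4, 2]

After move 9 (2->1):
Peg 0: [3, 1]
Peg 1: [5]
Peg 2: []
Peg 3: [4, 2]

Answer: Peg 0: [3, 1]
Peg 1: [5]
Peg 2: []
Peg 3: [4, 2]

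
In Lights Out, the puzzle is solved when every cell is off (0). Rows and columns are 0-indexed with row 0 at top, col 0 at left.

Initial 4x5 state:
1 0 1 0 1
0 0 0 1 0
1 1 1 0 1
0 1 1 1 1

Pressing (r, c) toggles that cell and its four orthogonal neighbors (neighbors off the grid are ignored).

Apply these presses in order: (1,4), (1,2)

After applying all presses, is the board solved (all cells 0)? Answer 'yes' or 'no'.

Answer: no

Derivation:
After press 1 at (1,4):
1 0 1 0 0
0 0 0 0 1
1 1 1 0 0
0 1 1 1 1

After press 2 at (1,2):
1 0 0 0 0
0 1 1 1 1
1 1 0 0 0
0 1 1 1 1

Lights still on: 11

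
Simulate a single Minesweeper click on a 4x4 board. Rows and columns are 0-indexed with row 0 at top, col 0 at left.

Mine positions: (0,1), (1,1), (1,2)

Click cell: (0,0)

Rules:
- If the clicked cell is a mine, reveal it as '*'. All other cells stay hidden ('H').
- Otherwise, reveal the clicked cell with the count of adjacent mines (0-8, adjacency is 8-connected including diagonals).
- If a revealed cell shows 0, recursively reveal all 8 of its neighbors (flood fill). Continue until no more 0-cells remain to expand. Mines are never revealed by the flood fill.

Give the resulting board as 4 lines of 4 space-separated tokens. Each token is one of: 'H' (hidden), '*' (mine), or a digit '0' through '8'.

2 H H H
H H H H
H H H H
H H H H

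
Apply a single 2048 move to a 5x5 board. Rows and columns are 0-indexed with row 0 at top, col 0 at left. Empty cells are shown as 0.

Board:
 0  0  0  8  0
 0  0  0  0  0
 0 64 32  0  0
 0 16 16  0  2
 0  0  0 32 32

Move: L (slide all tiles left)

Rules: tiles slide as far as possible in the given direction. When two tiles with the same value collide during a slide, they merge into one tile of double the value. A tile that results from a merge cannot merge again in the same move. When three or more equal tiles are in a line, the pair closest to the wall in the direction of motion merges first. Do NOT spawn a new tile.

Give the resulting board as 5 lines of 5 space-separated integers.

Slide left:
row 0: [0, 0, 0, 8, 0] -> [8, 0, 0, 0, 0]
row 1: [0, 0, 0, 0, 0] -> [0, 0, 0, 0, 0]
row 2: [0, 64, 32, 0, 0] -> [64, 32, 0, 0, 0]
row 3: [0, 16, 16, 0, 2] -> [32, 2, 0, 0, 0]
row 4: [0, 0, 0, 32, 32] -> [64, 0, 0, 0, 0]

Answer:  8  0  0  0  0
 0  0  0  0  0
64 32  0  0  0
32  2  0  0  0
64  0  0  0  0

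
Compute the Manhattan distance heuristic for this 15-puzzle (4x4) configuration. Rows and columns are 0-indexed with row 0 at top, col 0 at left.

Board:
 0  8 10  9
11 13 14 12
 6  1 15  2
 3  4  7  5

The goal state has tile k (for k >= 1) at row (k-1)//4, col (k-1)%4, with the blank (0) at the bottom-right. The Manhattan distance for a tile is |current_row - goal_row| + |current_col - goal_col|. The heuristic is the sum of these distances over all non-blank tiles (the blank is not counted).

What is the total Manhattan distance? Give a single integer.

Answer: 48

Derivation:
Tile 8: at (0,1), goal (1,3), distance |0-1|+|1-3| = 3
Tile 10: at (0,2), goal (2,1), distance |0-2|+|2-1| = 3
Tile 9: at (0,3), goal (2,0), distance |0-2|+|3-0| = 5
Tile 11: at (1,0), goal (2,2), distance |1-2|+|0-2| = 3
Tile 13: at (1,1), goal (3,0), distance |1-3|+|1-0| = 3
Tile 14: at (1,2), goal (3,1), distance |1-3|+|2-1| = 3
Tile 12: at (1,3), goal (2,3), distance |1-2|+|3-3| = 1
Tile 6: at (2,0), goal (1,1), distance |2-1|+|0-1| = 2
Tile 1: at (2,1), goal (0,0), distance |2-0|+|1-0| = 3
Tile 15: at (2,2), goal (3,2), distance |2-3|+|2-2| = 1
Tile 2: at (2,3), goal (0,1), distance |2-0|+|3-1| = 4
Tile 3: at (3,0), goal (0,2), distance |3-0|+|0-2| = 5
Tile 4: at (3,1), goal (0,3), distance |3-0|+|1-3| = 5
Tile 7: at (3,2), goal (1,2), distance |3-1|+|2-2| = 2
Tile 5: at (3,3), goal (1,0), distance |3-1|+|3-0| = 5
Sum: 3 + 3 + 5 + 3 + 3 + 3 + 1 + 2 + 3 + 1 + 4 + 5 + 5 + 2 + 5 = 48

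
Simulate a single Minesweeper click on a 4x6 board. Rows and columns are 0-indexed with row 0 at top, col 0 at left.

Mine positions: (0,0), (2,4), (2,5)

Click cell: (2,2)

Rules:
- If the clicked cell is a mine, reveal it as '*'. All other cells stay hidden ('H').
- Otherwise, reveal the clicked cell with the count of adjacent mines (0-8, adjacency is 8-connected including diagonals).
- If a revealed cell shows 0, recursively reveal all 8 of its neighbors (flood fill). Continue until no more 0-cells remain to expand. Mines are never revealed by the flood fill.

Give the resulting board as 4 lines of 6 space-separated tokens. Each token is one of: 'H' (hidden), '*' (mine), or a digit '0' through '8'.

H 1 0 0 0 0
1 1 0 1 2 2
0 0 0 1 H H
0 0 0 1 H H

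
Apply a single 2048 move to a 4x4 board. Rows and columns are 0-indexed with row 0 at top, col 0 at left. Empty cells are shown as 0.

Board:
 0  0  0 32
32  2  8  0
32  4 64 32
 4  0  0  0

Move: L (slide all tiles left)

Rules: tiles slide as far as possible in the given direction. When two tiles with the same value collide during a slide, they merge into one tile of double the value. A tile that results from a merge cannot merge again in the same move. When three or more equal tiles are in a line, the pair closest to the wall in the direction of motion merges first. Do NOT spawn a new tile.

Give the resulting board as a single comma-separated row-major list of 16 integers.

Answer: 32, 0, 0, 0, 32, 2, 8, 0, 32, 4, 64, 32, 4, 0, 0, 0

Derivation:
Slide left:
row 0: [0, 0, 0, 32] -> [32, 0, 0, 0]
row 1: [32, 2, 8, 0] -> [32, 2, 8, 0]
row 2: [32, 4, 64, 32] -> [32, 4, 64, 32]
row 3: [4, 0, 0, 0] -> [4, 0, 0, 0]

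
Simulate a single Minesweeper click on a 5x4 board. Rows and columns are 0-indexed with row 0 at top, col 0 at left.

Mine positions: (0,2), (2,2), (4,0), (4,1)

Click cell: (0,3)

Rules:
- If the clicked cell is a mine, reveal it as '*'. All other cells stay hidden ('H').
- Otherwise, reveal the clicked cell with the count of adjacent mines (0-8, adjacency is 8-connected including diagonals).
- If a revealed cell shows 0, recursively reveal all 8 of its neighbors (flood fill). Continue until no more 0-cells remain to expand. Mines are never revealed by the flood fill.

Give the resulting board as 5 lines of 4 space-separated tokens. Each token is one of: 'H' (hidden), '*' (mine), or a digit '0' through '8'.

H H H 1
H H H H
H H H H
H H H H
H H H H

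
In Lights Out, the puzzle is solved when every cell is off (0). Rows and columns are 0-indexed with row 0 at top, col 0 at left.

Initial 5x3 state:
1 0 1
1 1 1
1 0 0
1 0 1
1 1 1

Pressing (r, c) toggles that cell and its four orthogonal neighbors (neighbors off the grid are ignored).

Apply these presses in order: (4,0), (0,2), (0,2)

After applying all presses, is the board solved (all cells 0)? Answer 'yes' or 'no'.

After press 1 at (4,0):
1 0 1
1 1 1
1 0 0
0 0 1
0 0 1

After press 2 at (0,2):
1 1 0
1 1 0
1 0 0
0 0 1
0 0 1

After press 3 at (0,2):
1 0 1
1 1 1
1 0 0
0 0 1
0 0 1

Lights still on: 8

Answer: no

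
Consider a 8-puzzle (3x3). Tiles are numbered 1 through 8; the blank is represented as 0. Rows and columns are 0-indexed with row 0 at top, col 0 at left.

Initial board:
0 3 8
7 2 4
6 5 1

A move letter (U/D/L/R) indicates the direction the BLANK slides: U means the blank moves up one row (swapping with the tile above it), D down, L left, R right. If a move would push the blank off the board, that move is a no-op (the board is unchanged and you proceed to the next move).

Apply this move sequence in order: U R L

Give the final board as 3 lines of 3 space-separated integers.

After move 1 (U):
0 3 8
7 2 4
6 5 1

After move 2 (R):
3 0 8
7 2 4
6 5 1

After move 3 (L):
0 3 8
7 2 4
6 5 1

Answer: 0 3 8
7 2 4
6 5 1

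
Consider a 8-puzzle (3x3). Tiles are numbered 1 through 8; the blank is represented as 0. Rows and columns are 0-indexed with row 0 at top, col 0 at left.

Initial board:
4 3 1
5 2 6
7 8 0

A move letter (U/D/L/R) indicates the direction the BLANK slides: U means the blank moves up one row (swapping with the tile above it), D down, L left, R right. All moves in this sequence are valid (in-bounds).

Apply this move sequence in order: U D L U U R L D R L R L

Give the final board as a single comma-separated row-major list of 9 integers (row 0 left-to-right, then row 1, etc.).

Answer: 4, 3, 1, 5, 0, 6, 7, 2, 8

Derivation:
After move 1 (U):
4 3 1
5 2 0
7 8 6

After move 2 (D):
4 3 1
5 2 6
7 8 0

After move 3 (L):
4 3 1
5 2 6
7 0 8

After move 4 (U):
4 3 1
5 0 6
7 2 8

After move 5 (U):
4 0 1
5 3 6
7 2 8

After move 6 (R):
4 1 0
5 3 6
7 2 8

After move 7 (L):
4 0 1
5 3 6
7 2 8

After move 8 (D):
4 3 1
5 0 6
7 2 8

After move 9 (R):
4 3 1
5 6 0
7 2 8

After move 10 (L):
4 3 1
5 0 6
7 2 8

After move 11 (R):
4 3 1
5 6 0
7 2 8

After move 12 (L):
4 3 1
5 0 6
7 2 8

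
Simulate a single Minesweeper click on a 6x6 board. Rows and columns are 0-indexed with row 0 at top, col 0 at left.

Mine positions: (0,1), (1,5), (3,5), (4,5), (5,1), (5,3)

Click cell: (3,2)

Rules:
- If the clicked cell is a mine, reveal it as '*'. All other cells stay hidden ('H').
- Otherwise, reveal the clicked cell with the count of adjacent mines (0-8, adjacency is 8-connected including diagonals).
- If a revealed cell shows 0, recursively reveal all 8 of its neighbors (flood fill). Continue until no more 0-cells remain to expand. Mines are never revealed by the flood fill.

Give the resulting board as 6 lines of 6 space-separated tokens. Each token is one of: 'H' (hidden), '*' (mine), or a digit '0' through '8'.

H H 1 0 1 H
1 1 1 0 1 H
0 0 0 0 2 H
0 0 0 0 2 H
1 1 2 1 3 H
H H H H H H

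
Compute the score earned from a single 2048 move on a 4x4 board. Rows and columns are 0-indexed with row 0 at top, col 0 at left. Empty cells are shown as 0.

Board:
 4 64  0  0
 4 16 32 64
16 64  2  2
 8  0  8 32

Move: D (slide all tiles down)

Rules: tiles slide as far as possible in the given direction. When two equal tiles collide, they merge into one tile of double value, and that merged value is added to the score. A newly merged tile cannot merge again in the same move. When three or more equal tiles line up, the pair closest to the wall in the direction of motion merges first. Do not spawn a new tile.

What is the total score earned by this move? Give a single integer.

Answer: 8

Derivation:
Slide down:
col 0: [4, 4, 16, 8] -> [0, 8, 16, 8]  score +8 (running 8)
col 1: [64, 16, 64, 0] -> [0, 64, 16, 64]  score +0 (running 8)
col 2: [0, 32, 2, 8] -> [0, 32, 2, 8]  score +0 (running 8)
col 3: [0, 64, 2, 32] -> [0, 64, 2, 32]  score +0 (running 8)
Board after move:
 0  0  0  0
 8 64 32 64
16 16  2  2
 8 64  8 32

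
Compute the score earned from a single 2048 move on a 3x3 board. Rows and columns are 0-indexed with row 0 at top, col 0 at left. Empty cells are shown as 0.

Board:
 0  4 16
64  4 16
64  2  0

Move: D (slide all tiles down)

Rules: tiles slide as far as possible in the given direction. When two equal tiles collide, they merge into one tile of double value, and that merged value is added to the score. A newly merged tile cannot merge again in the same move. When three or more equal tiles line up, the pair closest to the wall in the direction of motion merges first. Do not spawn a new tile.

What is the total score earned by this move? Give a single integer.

Slide down:
col 0: [0, 64, 64] -> [0, 0, 128]  score +128 (running 128)
col 1: [4, 4, 2] -> [0, 8, 2]  score +8 (running 136)
col 2: [16, 16, 0] -> [0, 0, 32]  score +32 (running 168)
Board after move:
  0   0   0
  0   8   0
128   2  32

Answer: 168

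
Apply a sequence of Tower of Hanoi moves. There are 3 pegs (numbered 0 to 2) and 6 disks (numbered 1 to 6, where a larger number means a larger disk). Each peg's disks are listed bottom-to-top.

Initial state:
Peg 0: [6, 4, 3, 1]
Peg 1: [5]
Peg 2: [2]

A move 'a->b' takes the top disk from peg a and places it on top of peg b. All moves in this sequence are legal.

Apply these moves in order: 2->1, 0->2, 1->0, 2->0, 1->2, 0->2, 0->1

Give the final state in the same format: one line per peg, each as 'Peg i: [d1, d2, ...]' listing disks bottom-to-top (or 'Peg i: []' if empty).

Answer: Peg 0: [6, 4, 3]
Peg 1: [2]
Peg 2: [5, 1]

Derivation:
After move 1 (2->1):
Peg 0: [6, 4, 3, 1]
Peg 1: [5, 2]
Peg 2: []

After move 2 (0->2):
Peg 0: [6, 4, 3]
Peg 1: [5, 2]
Peg 2: [1]

After move 3 (1->0):
Peg 0: [6, 4, 3, 2]
Peg 1: [5]
Peg 2: [1]

After move 4 (2->0):
Peg 0: [6, 4, 3, 2, 1]
Peg 1: [5]
Peg 2: []

After move 5 (1->2):
Peg 0: [6, 4, 3, 2, 1]
Peg 1: []
Peg 2: [5]

After move 6 (0->2):
Peg 0: [6, 4, 3, 2]
Peg 1: []
Peg 2: [5, 1]

After move 7 (0->1):
Peg 0: [6, 4, 3]
Peg 1: [2]
Peg 2: [5, 1]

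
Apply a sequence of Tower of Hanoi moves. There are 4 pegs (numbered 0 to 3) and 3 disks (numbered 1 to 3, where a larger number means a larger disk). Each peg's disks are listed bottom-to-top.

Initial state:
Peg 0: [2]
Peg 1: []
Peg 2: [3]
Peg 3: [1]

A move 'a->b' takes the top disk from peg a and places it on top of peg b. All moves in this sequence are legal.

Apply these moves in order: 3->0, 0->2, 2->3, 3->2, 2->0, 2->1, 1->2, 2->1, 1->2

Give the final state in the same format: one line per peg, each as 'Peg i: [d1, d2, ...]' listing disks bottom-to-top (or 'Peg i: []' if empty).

After move 1 (3->0):
Peg 0: [2, 1]
Peg 1: []
Peg 2: [3]
Peg 3: []

After move 2 (0->2):
Peg 0: [2]
Peg 1: []
Peg 2: [3, 1]
Peg 3: []

After move 3 (2->3):
Peg 0: [2]
Peg 1: []
Peg 2: [3]
Peg 3: [1]

After move 4 (3->2):
Peg 0: [2]
Peg 1: []
Peg 2: [3, 1]
Peg 3: []

After move 5 (2->0):
Peg 0: [2, 1]
Peg 1: []
Peg 2: [3]
Peg 3: []

After move 6 (2->1):
Peg 0: [2, 1]
Peg 1: [3]
Peg 2: []
Peg 3: []

After move 7 (1->2):
Peg 0: [2, 1]
Peg 1: []
Peg 2: [3]
Peg 3: []

After move 8 (2->1):
Peg 0: [2, 1]
Peg 1: [3]
Peg 2: []
Peg 3: []

After move 9 (1->2):
Peg 0: [2, 1]
Peg 1: []
Peg 2: [3]
Peg 3: []

Answer: Peg 0: [2, 1]
Peg 1: []
Peg 2: [3]
Peg 3: []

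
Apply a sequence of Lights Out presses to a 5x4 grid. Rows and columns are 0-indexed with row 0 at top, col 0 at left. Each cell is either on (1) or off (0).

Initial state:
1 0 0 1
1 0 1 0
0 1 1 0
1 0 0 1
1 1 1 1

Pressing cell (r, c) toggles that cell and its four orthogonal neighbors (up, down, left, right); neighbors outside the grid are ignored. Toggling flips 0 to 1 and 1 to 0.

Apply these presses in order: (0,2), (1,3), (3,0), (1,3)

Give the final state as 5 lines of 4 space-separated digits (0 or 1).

After press 1 at (0,2):
1 1 1 0
1 0 0 0
0 1 1 0
1 0 0 1
1 1 1 1

After press 2 at (1,3):
1 1 1 1
1 0 1 1
0 1 1 1
1 0 0 1
1 1 1 1

After press 3 at (3,0):
1 1 1 1
1 0 1 1
1 1 1 1
0 1 0 1
0 1 1 1

After press 4 at (1,3):
1 1 1 0
1 0 0 0
1 1 1 0
0 1 0 1
0 1 1 1

Answer: 1 1 1 0
1 0 0 0
1 1 1 0
0 1 0 1
0 1 1 1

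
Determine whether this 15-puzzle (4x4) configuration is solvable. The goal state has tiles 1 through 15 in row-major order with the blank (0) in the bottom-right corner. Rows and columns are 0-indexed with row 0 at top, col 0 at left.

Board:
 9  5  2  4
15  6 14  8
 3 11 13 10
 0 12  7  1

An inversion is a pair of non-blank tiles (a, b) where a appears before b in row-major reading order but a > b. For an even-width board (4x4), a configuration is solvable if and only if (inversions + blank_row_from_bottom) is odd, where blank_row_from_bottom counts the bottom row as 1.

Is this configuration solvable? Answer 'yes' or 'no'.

Inversions: 51
Blank is in row 3 (0-indexed from top), which is row 1 counting from the bottom (bottom = 1).
51 + 1 = 52, which is even, so the puzzle is not solvable.

Answer: no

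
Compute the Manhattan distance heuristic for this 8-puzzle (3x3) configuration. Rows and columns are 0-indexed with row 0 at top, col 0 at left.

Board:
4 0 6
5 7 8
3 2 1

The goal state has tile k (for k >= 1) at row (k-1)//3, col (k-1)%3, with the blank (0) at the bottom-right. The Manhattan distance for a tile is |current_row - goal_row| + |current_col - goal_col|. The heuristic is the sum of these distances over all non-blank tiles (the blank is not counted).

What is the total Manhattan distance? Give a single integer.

Tile 4: (0,0)->(1,0) = 1
Tile 6: (0,2)->(1,2) = 1
Tile 5: (1,0)->(1,1) = 1
Tile 7: (1,1)->(2,0) = 2
Tile 8: (1,2)->(2,1) = 2
Tile 3: (2,0)->(0,2) = 4
Tile 2: (2,1)->(0,1) = 2
Tile 1: (2,2)->(0,0) = 4
Sum: 1 + 1 + 1 + 2 + 2 + 4 + 2 + 4 = 17

Answer: 17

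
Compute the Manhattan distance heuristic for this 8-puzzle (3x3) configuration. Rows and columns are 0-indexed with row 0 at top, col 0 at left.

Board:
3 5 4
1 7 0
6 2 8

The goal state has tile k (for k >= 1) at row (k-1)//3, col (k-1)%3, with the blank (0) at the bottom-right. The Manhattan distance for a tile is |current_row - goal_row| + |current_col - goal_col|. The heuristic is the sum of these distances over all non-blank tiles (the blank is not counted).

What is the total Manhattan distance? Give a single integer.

Tile 3: (0,0)->(0,2) = 2
Tile 5: (0,1)->(1,1) = 1
Tile 4: (0,2)->(1,0) = 3
Tile 1: (1,0)->(0,0) = 1
Tile 7: (1,1)->(2,0) = 2
Tile 6: (2,0)->(1,2) = 3
Tile 2: (2,1)->(0,1) = 2
Tile 8: (2,2)->(2,1) = 1
Sum: 2 + 1 + 3 + 1 + 2 + 3 + 2 + 1 = 15

Answer: 15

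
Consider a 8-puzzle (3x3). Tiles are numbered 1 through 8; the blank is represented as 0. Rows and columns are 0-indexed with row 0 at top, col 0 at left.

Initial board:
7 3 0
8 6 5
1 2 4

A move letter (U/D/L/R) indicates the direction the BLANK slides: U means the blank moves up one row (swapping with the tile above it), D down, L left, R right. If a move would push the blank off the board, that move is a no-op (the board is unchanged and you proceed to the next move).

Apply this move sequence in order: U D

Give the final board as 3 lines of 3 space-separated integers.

After move 1 (U):
7 3 0
8 6 5
1 2 4

After move 2 (D):
7 3 5
8 6 0
1 2 4

Answer: 7 3 5
8 6 0
1 2 4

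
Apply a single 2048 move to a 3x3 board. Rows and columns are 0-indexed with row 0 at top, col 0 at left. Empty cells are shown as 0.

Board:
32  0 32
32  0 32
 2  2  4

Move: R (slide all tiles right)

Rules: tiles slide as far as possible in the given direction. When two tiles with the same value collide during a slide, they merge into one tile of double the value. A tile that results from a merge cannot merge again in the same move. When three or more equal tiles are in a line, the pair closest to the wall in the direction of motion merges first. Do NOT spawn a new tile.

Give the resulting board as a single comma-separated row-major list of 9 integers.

Slide right:
row 0: [32, 0, 32] -> [0, 0, 64]
row 1: [32, 0, 32] -> [0, 0, 64]
row 2: [2, 2, 4] -> [0, 4, 4]

Answer: 0, 0, 64, 0, 0, 64, 0, 4, 4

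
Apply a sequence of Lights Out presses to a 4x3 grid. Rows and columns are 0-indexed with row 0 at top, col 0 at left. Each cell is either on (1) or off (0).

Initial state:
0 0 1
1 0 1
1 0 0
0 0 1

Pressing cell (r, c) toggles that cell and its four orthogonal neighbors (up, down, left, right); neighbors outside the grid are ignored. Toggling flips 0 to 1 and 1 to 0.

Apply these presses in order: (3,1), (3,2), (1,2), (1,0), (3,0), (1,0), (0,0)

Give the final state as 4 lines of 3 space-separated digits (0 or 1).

Answer: 1 1 0
0 1 0
0 1 0
0 1 1

Derivation:
After press 1 at (3,1):
0 0 1
1 0 1
1 1 0
1 1 0

After press 2 at (3,2):
0 0 1
1 0 1
1 1 1
1 0 1

After press 3 at (1,2):
0 0 0
1 1 0
1 1 0
1 0 1

After press 4 at (1,0):
1 0 0
0 0 0
0 1 0
1 0 1

After press 5 at (3,0):
1 0 0
0 0 0
1 1 0
0 1 1

After press 6 at (1,0):
0 0 0
1 1 0
0 1 0
0 1 1

After press 7 at (0,0):
1 1 0
0 1 0
0 1 0
0 1 1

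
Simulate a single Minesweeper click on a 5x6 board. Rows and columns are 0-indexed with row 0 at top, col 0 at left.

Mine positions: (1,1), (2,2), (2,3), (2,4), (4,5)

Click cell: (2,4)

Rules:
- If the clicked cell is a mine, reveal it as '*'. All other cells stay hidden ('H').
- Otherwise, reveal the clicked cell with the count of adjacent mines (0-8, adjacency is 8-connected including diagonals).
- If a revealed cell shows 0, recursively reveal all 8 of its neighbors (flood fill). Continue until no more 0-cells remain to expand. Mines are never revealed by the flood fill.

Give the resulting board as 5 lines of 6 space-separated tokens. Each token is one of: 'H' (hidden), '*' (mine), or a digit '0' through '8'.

H H H H H H
H H H H H H
H H H H * H
H H H H H H
H H H H H H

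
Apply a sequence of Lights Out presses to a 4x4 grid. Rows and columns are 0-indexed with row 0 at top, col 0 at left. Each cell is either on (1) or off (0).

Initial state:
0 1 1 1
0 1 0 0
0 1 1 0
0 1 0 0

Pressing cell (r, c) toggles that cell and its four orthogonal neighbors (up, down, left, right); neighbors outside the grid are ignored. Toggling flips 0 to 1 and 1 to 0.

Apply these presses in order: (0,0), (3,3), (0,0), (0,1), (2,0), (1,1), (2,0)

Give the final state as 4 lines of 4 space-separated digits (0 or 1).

Answer: 1 1 0 1
1 1 1 0
0 0 1 1
0 1 1 1

Derivation:
After press 1 at (0,0):
1 0 1 1
1 1 0 0
0 1 1 0
0 1 0 0

After press 2 at (3,3):
1 0 1 1
1 1 0 0
0 1 1 1
0 1 1 1

After press 3 at (0,0):
0 1 1 1
0 1 0 0
0 1 1 1
0 1 1 1

After press 4 at (0,1):
1 0 0 1
0 0 0 0
0 1 1 1
0 1 1 1

After press 5 at (2,0):
1 0 0 1
1 0 0 0
1 0 1 1
1 1 1 1

After press 6 at (1,1):
1 1 0 1
0 1 1 0
1 1 1 1
1 1 1 1

After press 7 at (2,0):
1 1 0 1
1 1 1 0
0 0 1 1
0 1 1 1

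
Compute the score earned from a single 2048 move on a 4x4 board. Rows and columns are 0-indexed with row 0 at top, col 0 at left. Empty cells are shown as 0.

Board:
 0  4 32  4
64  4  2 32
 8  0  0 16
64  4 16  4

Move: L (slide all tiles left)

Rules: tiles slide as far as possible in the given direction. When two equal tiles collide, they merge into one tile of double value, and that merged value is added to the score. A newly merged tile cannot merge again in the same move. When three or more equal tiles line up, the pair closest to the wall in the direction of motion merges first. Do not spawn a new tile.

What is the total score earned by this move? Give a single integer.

Slide left:
row 0: [0, 4, 32, 4] -> [4, 32, 4, 0]  score +0 (running 0)
row 1: [64, 4, 2, 32] -> [64, 4, 2, 32]  score +0 (running 0)
row 2: [8, 0, 0, 16] -> [8, 16, 0, 0]  score +0 (running 0)
row 3: [64, 4, 16, 4] -> [64, 4, 16, 4]  score +0 (running 0)
Board after move:
 4 32  4  0
64  4  2 32
 8 16  0  0
64  4 16  4

Answer: 0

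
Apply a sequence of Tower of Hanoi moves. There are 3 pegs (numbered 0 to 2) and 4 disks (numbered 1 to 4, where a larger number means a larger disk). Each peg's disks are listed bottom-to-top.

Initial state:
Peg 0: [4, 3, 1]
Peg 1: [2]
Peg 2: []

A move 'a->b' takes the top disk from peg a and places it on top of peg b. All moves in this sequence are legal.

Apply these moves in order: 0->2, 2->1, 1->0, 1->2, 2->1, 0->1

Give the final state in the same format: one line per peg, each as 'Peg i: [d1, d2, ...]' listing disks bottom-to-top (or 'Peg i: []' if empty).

After move 1 (0->2):
Peg 0: [4, 3]
Peg 1: [2]
Peg 2: [1]

After move 2 (2->1):
Peg 0: [4, 3]
Peg 1: [2, 1]
Peg 2: []

After move 3 (1->0):
Peg 0: [4, 3, 1]
Peg 1: [2]
Peg 2: []

After move 4 (1->2):
Peg 0: [4, 3, 1]
Peg 1: []
Peg 2: [2]

After move 5 (2->1):
Peg 0: [4, 3, 1]
Peg 1: [2]
Peg 2: []

After move 6 (0->1):
Peg 0: [4, 3]
Peg 1: [2, 1]
Peg 2: []

Answer: Peg 0: [4, 3]
Peg 1: [2, 1]
Peg 2: []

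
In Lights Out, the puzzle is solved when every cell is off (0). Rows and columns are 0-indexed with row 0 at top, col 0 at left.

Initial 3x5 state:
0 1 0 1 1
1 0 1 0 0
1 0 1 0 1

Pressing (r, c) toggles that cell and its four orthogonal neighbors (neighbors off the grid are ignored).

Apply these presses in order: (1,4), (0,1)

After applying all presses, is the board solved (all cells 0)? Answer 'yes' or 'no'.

After press 1 at (1,4):
0 1 0 1 0
1 0 1 1 1
1 0 1 0 0

After press 2 at (0,1):
1 0 1 1 0
1 1 1 1 1
1 0 1 0 0

Lights still on: 10

Answer: no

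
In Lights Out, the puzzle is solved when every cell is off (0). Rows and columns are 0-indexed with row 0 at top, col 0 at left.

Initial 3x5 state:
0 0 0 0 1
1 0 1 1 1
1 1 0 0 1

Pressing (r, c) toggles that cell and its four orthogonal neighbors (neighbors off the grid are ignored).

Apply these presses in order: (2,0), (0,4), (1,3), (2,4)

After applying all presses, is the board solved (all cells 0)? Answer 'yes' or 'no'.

After press 1 at (2,0):
0 0 0 0 1
0 0 1 1 1
0 0 0 0 1

After press 2 at (0,4):
0 0 0 1 0
0 0 1 1 0
0 0 0 0 1

After press 3 at (1,3):
0 0 0 0 0
0 0 0 0 1
0 0 0 1 1

After press 4 at (2,4):
0 0 0 0 0
0 0 0 0 0
0 0 0 0 0

Lights still on: 0

Answer: yes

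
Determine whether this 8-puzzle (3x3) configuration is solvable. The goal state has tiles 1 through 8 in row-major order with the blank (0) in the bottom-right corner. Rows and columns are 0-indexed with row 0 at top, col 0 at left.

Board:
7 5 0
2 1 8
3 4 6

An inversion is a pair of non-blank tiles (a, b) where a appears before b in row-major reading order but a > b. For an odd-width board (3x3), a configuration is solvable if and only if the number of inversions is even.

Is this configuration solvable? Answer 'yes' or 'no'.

Inversions (pairs i<j in row-major order where tile[i] > tile[j] > 0): 14
14 is even, so the puzzle is solvable.

Answer: yes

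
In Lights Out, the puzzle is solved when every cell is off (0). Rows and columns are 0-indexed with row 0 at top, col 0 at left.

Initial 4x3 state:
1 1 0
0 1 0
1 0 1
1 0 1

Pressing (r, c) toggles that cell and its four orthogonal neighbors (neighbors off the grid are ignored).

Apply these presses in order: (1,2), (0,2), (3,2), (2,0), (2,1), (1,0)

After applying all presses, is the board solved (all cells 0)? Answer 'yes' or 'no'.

After press 1 at (1,2):
1 1 1
0 0 1
1 0 0
1 0 1

After press 2 at (0,2):
1 0 0
0 0 0
1 0 0
1 0 1

After press 3 at (3,2):
1 0 0
0 0 0
1 0 1
1 1 0

After press 4 at (2,0):
1 0 0
1 0 0
0 1 1
0 1 0

After press 5 at (2,1):
1 0 0
1 1 0
1 0 0
0 0 0

After press 6 at (1,0):
0 0 0
0 0 0
0 0 0
0 0 0

Lights still on: 0

Answer: yes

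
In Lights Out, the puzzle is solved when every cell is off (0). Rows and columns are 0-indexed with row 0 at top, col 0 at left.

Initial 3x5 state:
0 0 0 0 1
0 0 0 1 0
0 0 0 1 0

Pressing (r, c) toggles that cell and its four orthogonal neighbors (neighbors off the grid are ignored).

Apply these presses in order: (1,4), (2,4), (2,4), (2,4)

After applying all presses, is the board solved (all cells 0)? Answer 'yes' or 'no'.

After press 1 at (1,4):
0 0 0 0 0
0 0 0 0 1
0 0 0 1 1

After press 2 at (2,4):
0 0 0 0 0
0 0 0 0 0
0 0 0 0 0

After press 3 at (2,4):
0 0 0 0 0
0 0 0 0 1
0 0 0 1 1

After press 4 at (2,4):
0 0 0 0 0
0 0 0 0 0
0 0 0 0 0

Lights still on: 0

Answer: yes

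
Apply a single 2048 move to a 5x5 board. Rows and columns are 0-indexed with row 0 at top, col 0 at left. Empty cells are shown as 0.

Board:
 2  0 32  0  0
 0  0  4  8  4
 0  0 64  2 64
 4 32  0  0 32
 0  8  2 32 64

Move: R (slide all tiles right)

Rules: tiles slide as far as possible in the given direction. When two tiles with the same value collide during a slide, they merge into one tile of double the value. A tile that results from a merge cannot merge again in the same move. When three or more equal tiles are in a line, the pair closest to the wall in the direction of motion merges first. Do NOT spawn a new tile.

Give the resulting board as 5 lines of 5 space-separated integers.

Answer:  0  0  0  2 32
 0  0  4  8  4
 0  0 64  2 64
 0  0  0  4 64
 0  8  2 32 64

Derivation:
Slide right:
row 0: [2, 0, 32, 0, 0] -> [0, 0, 0, 2, 32]
row 1: [0, 0, 4, 8, 4] -> [0, 0, 4, 8, 4]
row 2: [0, 0, 64, 2, 64] -> [0, 0, 64, 2, 64]
row 3: [4, 32, 0, 0, 32] -> [0, 0, 0, 4, 64]
row 4: [0, 8, 2, 32, 64] -> [0, 8, 2, 32, 64]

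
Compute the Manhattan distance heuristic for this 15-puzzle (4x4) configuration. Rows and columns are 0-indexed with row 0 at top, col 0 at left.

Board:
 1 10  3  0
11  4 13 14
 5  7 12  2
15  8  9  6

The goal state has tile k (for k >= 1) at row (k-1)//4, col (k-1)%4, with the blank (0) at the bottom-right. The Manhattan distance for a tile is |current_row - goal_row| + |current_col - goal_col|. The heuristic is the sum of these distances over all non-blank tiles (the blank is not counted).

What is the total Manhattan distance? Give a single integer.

Answer: 37

Derivation:
Tile 1: (0,0)->(0,0) = 0
Tile 10: (0,1)->(2,1) = 2
Tile 3: (0,2)->(0,2) = 0
Tile 11: (1,0)->(2,2) = 3
Tile 4: (1,1)->(0,3) = 3
Tile 13: (1,2)->(3,0) = 4
Tile 14: (1,3)->(3,1) = 4
Tile 5: (2,0)->(1,0) = 1
Tile 7: (2,1)->(1,2) = 2
Tile 12: (2,2)->(2,3) = 1
Tile 2: (2,3)->(0,1) = 4
Tile 15: (3,0)->(3,2) = 2
Tile 8: (3,1)->(1,3) = 4
Tile 9: (3,2)->(2,0) = 3
Tile 6: (3,3)->(1,1) = 4
Sum: 0 + 2 + 0 + 3 + 3 + 4 + 4 + 1 + 2 + 1 + 4 + 2 + 4 + 3 + 4 = 37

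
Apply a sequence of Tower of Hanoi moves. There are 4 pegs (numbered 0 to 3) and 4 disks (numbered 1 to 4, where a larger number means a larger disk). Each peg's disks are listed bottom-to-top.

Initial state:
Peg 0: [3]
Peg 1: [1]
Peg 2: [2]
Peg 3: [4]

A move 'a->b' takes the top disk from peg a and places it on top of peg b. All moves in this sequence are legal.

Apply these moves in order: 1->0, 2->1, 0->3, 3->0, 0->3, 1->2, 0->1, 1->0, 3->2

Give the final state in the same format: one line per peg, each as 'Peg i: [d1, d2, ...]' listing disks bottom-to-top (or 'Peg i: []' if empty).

After move 1 (1->0):
Peg 0: [3, 1]
Peg 1: []
Peg 2: [2]
Peg 3: [4]

After move 2 (2->1):
Peg 0: [3, 1]
Peg 1: [2]
Peg 2: []
Peg 3: [4]

After move 3 (0->3):
Peg 0: [3]
Peg 1: [2]
Peg 2: []
Peg 3: [4, 1]

After move 4 (3->0):
Peg 0: [3, 1]
Peg 1: [2]
Peg 2: []
Peg 3: [4]

After move 5 (0->3):
Peg 0: [3]
Peg 1: [2]
Peg 2: []
Peg 3: [4, 1]

After move 6 (1->2):
Peg 0: [3]
Peg 1: []
Peg 2: [2]
Peg 3: [4, 1]

After move 7 (0->1):
Peg 0: []
Peg 1: [3]
Peg 2: [2]
Peg 3: [4, 1]

After move 8 (1->0):
Peg 0: [3]
Peg 1: []
Peg 2: [2]
Peg 3: [4, 1]

After move 9 (3->2):
Peg 0: [3]
Peg 1: []
Peg 2: [2, 1]
Peg 3: [4]

Answer: Peg 0: [3]
Peg 1: []
Peg 2: [2, 1]
Peg 3: [4]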